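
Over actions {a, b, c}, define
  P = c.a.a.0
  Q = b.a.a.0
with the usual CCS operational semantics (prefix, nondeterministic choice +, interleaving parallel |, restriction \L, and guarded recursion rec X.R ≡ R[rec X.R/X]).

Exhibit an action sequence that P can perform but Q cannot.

LTS(P): 4 reachable states
  m0 = c.a.a.0 → —c→ m1
  m1 = a.a.0 → —a→ m2
  m2 = a.0 → —a→ m3
  m3 = 0 → ·
LTS(Q): 4 reachable states
  n0 = b.a.a.0 → —b→ n1
  n1 = a.a.0 → —a→ n2
  n2 = a.0 → —a→ n3
  n3 = 0 → ·
Executing c from P (initial set {m0}):
  [1] c ⇒ {m1}
  P completes σ.
Executing c from Q (initial set {n0}):
  [1] c ⇒ no successor for Q

c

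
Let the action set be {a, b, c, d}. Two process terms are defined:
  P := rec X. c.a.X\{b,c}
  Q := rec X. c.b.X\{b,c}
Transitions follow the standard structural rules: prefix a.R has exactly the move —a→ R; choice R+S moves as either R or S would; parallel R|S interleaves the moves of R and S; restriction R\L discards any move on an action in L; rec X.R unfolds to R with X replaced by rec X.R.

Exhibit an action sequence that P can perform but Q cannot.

P's transition system — 3 states:
  s0 = rec X. c.a.X\{b,c} :: ··c··> s1
  s1 = a.(rec X. c.a.X\{b,c})\{b,c} :: ··a··> s2
  s2 = (rec X. c.a.X\{b,c})\{b,c} :: ·
Q's transition system — 3 states:
  t0 = rec X. c.b.X\{b,c} :: ··c··> t1
  t1 = b.(rec X. c.b.X\{b,c})\{b,c} :: ··b··> t2
  t2 = (rec X. c.b.X\{b,c})\{b,c} :: ·
Executing ca from P (initial set {s0}):
  after c @ step 1: {s1}
  after a @ step 2: {s2}
  ✓ P
Executing ca from Q (initial set {t0}):
  after c @ step 1: {t1}
  after a @ step 2: no successor for Q

ca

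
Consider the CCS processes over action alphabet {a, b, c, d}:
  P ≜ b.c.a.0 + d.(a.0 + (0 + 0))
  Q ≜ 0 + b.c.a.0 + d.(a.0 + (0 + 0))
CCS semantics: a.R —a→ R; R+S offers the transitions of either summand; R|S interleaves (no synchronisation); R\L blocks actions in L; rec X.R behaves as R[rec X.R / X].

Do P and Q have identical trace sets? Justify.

YES

P's transition system — 5 states:
  u0 = b.c.a.0 + d.(a.0 + (0 + 0)) → =b=> u1, =d=> u2
  u1 = c.a.0 → =c=> u3
  u2 = a.0 + (0 + 0) → =a=> u4
  u3 = a.0 → =a=> u4
  u4 = 0 → ∅
Q's transition system — 5 states:
  v0 = 0 + b.c.a.0 + d.(a.0 + (0 + 0)) → =b=> v1, =d=> v2
  v1 = c.a.0 → =c=> v3
  v2 = a.0 + (0 + 0) → =a=> v4
  v3 = a.0 → =a=> v4
  v4 = 0 → ∅
Bisimilarity quotient blocks:
  B0 = {u0, v0}
  B1 = {u1, v1}
  B2 = {u2, u3, v2, v3}
  B3 = {u4, v4}
u0 ∈ B0, v0 ∈ B0 → same block
Bisimilar ⇒ trace-equivalent.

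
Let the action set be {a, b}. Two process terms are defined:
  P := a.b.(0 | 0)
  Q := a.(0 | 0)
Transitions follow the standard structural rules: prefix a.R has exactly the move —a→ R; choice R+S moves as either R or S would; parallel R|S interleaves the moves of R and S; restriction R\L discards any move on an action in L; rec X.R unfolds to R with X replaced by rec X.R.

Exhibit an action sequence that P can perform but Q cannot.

ab

P's transition system — 3 states:
  s0 = a.b.(0 | 0) ⊢ ··a··> s1
  s1 = b.(0 | 0) ⊢ ··b··> s2
  s2 = 0 | 0 ⊢ stopped
Q's transition system — 2 states:
  t0 = a.(0 | 0) ⊢ ··a··> t1
  t1 = 0 | 0 ⊢ stopped
Run σ = ⟨ab⟩ on P: start {s0}
  [1] a ⇒ {s1}
  [2] b ⇒ {s2}
  P completes σ.
Run σ = ⟨ab⟩ on Q: start {t0}
  [1] a ⇒ {t1}
  [2] b ⇒ ∅  — Q cannot continue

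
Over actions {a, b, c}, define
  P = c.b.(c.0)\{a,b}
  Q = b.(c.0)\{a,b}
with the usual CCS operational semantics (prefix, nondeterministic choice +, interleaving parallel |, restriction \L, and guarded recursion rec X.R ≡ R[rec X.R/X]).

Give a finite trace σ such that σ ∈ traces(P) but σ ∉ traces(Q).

P's transition system — 4 states:
  m0 = c.b.(c.0)\{a,b} ⊢ —c→ m1
  m1 = b.(c.0)\{a,b} ⊢ —b→ m2
  m2 = (c.0)\{a,b} ⊢ —c→ m3
  m3 = 0\{a,b} ⊢ (no moves)
Q's transition system — 3 states:
  n0 = b.(c.0)\{a,b} ⊢ —b→ n1
  n1 = (c.0)\{a,b} ⊢ —c→ n2
  n2 = 0\{a,b} ⊢ (no moves)
Run σ = ⟨c⟩ on P: start {m0}
  after c @ step 1: {m1}
  ✓ P
Run σ = ⟨c⟩ on Q: start {n0}
  after c @ step 1: no successor for Q

c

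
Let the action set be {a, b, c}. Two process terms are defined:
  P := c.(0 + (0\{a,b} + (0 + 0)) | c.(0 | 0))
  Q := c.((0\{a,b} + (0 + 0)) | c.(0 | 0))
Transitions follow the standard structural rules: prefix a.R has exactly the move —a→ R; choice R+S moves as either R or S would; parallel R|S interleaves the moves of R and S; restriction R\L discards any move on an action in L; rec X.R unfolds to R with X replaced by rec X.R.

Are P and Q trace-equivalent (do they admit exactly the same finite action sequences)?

traces(P) = traces(Q)

LTS(P): 3 reachable states
  p0 = c.(0 + (0\{a,b} + (0 + 0)) | c.(0 | 0)) :: -c-> p1
  p1 = 0 + (0\{a,b} + (0 + 0)) | c.(0 | 0) :: -c-> p2
  p2 = (0\{a,b} + (0 + 0)) | (0 | 0) :: stopped
LTS(Q): 3 reachable states
  q0 = c.((0\{a,b} + (0 + 0)) | c.(0 | 0)) :: -c-> q1
  q1 = (0\{a,b} + (0 + 0)) | c.(0 | 0) :: -c-> q2
  q2 = (0\{a,b} + (0 + 0)) | (0 | 0) :: stopped
Coarsest stable partition (strong bisimilarity classes):
  B0 = {p0, q0}
  B1 = {p1, q1}
  B2 = {p2, q2}
p0 ∈ B0, q0 ∈ B0 → same block
Bisimilar ⇒ trace-equivalent.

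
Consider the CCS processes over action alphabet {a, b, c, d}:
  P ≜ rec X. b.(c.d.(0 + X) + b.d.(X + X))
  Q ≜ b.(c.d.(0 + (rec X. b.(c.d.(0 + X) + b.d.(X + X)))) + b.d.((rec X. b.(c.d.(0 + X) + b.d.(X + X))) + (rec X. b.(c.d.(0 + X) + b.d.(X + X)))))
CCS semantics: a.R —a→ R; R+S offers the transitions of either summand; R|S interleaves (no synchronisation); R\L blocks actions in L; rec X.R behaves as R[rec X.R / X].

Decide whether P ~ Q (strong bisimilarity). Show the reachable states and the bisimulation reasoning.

LTS(P): 6 reachable states
  m0 = rec X. b.(c.d.(0 + X) + b.d.(X + X)) has moves —b→ m1
  m1 = c.d.(0 + (rec X. b.(c.d.(0 + X) + b.d.(X + X)))) + b.d.((rec X. b.(c.d.(0 + X) + b.d.(X + X))) + (rec X. b.(c.d.(0 + X) + b.d.(X + X)))) has moves —b→ m2, —c→ m3
  m2 = d.((rec X. b.(c.d.(0 + X) + b.d.(X + X))) + (rec X. b.(c.d.(0 + X) + b.d.(X + X)))) has moves —d→ m4
  m3 = d.(0 + (rec X. b.(c.d.(0 + X) + b.d.(X + X)))) has moves —d→ m5
  m4 = (rec X. b.(c.d.(0 + X) + b.d.(X + X))) + (rec X. b.(c.d.(0 + X) + b.d.(X + X))) has moves —b→ m1
  m5 = 0 + (rec X. b.(c.d.(0 + X) + b.d.(X + X))) has moves —b→ m1
LTS(Q): 6 reachable states
  n0 = b.(c.d.(0 + (rec X. b.(c.d.(0 + X) + b.d.(X + X)))) + b.d.((rec X. b.(c.d.(0 + X) + b.d.(X + X))) + (rec X. b.(c.d.(0 + X) + b.d.(X + X))))) has moves —b→ n1
  n1 = c.d.(0 + (rec X. b.(c.d.(0 + X) + b.d.(X + X)))) + b.d.((rec X. b.(c.d.(0 + X) + b.d.(X + X))) + (rec X. b.(c.d.(0 + X) + b.d.(X + X)))) has moves —b→ n2, —c→ n3
  n2 = d.((rec X. b.(c.d.(0 + X) + b.d.(X + X))) + (rec X. b.(c.d.(0 + X) + b.d.(X + X)))) has moves —d→ n4
  n3 = d.(0 + (rec X. b.(c.d.(0 + X) + b.d.(X + X)))) has moves —d→ n5
  n4 = (rec X. b.(c.d.(0 + X) + b.d.(X + X))) + (rec X. b.(c.d.(0 + X) + b.d.(X + X))) has moves —b→ n1
  n5 = 0 + (rec X. b.(c.d.(0 + X) + b.d.(X + X))) has moves —b→ n1
Bisimilarity quotient blocks:
  B0 = {m0, m4, m5, n0, n4, n5}
  B1 = {m1, n1}
  B2 = {m2, m3, n2, n3}
m0 ∈ B0, n0 ∈ B0 → same block

bisimilar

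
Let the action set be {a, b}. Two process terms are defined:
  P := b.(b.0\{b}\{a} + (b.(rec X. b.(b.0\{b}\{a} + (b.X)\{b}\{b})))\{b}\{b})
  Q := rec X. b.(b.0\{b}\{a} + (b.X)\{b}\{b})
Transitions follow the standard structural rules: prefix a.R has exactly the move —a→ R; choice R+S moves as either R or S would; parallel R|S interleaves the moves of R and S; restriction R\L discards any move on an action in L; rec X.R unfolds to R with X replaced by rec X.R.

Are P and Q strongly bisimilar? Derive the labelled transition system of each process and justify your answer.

bisimilar

Reachable graph of P (3 states):
  p0 = b.(b.0\{b}\{a} + (b.(rec X. b.(b.0\{b}\{a} + (b.X)\{b}\{b})))\{b}\{b}) has moves --b--▸ p1
  p1 = b.0\{b}\{a} + (b.(rec X. b.(b.0\{b}\{a} + (b.X)\{b}\{b})))\{b}\{b} has moves --b--▸ p2
  p2 = 0\{b}\{a} has moves (no moves)
Reachable graph of Q (3 states):
  q0 = rec X. b.(b.0\{b}\{a} + (b.X)\{b}\{b}) has moves --b--▸ q1
  q1 = b.0\{b}\{a} + (b.(rec X. b.(b.0\{b}\{a} + (b.X)\{b}\{b})))\{b}\{b} has moves --b--▸ q2
  q2 = 0\{b}\{a} has moves (no moves)
Bisimilarity quotient blocks:
  B0 = {p0, q0}
  B1 = {p1, q1}
  B2 = {p2, q2}
p0 ∈ B0, q0 ∈ B0 → same block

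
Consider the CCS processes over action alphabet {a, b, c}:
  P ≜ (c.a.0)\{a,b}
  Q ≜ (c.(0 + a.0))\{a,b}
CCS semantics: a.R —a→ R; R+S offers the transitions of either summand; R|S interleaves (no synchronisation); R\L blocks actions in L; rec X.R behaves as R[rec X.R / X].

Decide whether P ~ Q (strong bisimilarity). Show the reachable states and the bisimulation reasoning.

bisimilar

P's transition system — 2 states:
  m0 = (c.a.0)\{a,b} ⊢ =c=> m1
  m1 = (a.0)\{a,b} ⊢ stopped
Q's transition system — 2 states:
  n0 = (c.(0 + a.0))\{a,b} ⊢ =c=> n1
  n1 = (0 + a.0)\{a,b} ⊢ stopped
Partition-refinement fixed point:
  B0 = {m0, n0}
  B1 = {m1, n1}
m0 ∈ B0, n0 ∈ B0 → same block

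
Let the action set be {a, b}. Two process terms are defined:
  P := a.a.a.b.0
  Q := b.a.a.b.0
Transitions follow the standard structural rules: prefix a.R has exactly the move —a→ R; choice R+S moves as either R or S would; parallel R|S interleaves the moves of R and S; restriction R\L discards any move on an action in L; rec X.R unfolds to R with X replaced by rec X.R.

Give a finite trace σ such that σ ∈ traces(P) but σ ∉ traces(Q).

a

Reachable graph of P (5 states):
  s0 = a.a.a.b.0 | --a--▸ s1
  s1 = a.a.b.0 | --a--▸ s2
  s2 = a.b.0 | --a--▸ s3
  s3 = b.0 | --b--▸ s4
  s4 = 0 | deadlocked
Reachable graph of Q (5 states):
  t0 = b.a.a.b.0 | --b--▸ t1
  t1 = a.a.b.0 | --a--▸ t2
  t2 = a.b.0 | --a--▸ t3
  t3 = b.0 | --b--▸ t4
  t4 = 0 | deadlocked
Executing a from P (initial set {s0}):
  step 1 (a): {s1}
  ✓ P
Executing a from Q (initial set {t0}):
  step 1 (a): ∅ (Q stuck)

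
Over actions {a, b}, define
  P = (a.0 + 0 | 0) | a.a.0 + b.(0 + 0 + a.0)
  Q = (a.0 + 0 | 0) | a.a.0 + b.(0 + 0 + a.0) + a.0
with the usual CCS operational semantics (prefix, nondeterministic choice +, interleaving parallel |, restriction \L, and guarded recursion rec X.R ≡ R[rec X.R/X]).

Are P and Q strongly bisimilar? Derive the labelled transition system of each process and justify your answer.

P ≁ Q

LTS(P): 8 reachable states
  p0 = (a.0 + 0 | 0) | a.a.0 + b.(0 + 0 + a.0) | —a→ p1, —a→ p2, —b→ p3
  p1 = (a.0 + 0 | 0) | a.0 | —a→ p4, —a→ p5
  p2 = 0 | a.a.0 | —a→ p5
  p3 = 0 + 0 + a.0 | —a→ p6
  p4 = (a.0 + 0 | 0) | 0 | —a→ p7
  p5 = 0 | a.0 | —a→ p7
  p6 = 0 | stopped
  p7 = 0 | 0 | stopped
LTS(Q): 8 reachable states
  q0 = (a.0 + 0 | 0) | a.a.0 + b.(0 + 0 + a.0) + a.0 | —a→ q1, —a→ q2, —a→ q3, —b→ q4
  q1 = (a.0 + 0 | 0) | a.0 | —a→ q5, —a→ q6
  q2 = 0 | stopped
  q3 = 0 | a.a.0 | —a→ q6
  q4 = 0 + 0 + a.0 | —a→ q2
  q5 = (a.0 + 0 | 0) | 0 | —a→ q7
  q6 = 0 | a.0 | —a→ q7
  q7 = 0 | 0 | stopped
Coarsest stable partition (strong bisimilarity classes):
  B0 = {p0}
  B1 = {p1, p2, q1, q3}
  B2 = {p3, p4, p5, q4, q5, q6}
  B3 = {p6, p7, q2, q7}
  B4 = {q0}
p0 ∈ B0, q0 ∈ B4 → different blocks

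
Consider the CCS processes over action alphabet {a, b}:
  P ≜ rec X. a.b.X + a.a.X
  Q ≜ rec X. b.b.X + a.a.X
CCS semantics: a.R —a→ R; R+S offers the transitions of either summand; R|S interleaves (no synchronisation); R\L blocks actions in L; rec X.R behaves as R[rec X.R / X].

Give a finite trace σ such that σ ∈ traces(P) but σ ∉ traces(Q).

LTS(P): 3 reachable states
  s0 = rec X. a.b.X + a.a.X ⊢ --a--▸ s1, --a--▸ s2
  s1 = a.(rec X. a.b.X + a.a.X) ⊢ --a--▸ s0
  s2 = b.(rec X. a.b.X + a.a.X) ⊢ --b--▸ s0
LTS(Q): 3 reachable states
  t0 = rec X. b.b.X + a.a.X ⊢ --a--▸ t1, --b--▸ t2
  t1 = a.(rec X. b.b.X + a.a.X) ⊢ --a--▸ t0
  t2 = b.(rec X. b.b.X + a.a.X) ⊢ --b--▸ t0
Trace ⟨ab⟩ through P, begin at {s0}:
  step 1 (a): {s1, s2}
  step 2 (b): {s0}
  ✓ P
Trace ⟨ab⟩ through Q, begin at {t0}:
  step 1 (a): {t1}
  step 2 (b): ∅ (Q stuck)

ab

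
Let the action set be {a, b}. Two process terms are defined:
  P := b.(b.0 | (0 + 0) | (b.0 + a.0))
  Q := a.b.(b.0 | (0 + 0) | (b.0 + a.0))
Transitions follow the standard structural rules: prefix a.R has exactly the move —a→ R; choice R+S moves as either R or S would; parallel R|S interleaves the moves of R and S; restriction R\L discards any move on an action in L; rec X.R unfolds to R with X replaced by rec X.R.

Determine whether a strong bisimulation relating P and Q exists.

P's transition system — 5 states:
  s0 = b.(b.0 | (0 + 0) | (b.0 + a.0)) ⊢ --b--▸ s1
  s1 = b.0 | (0 + 0) | (b.0 + a.0) ⊢ --a--▸ s2, --b--▸ s2, --b--▸ s3
  s2 = b.0 | (0 + 0) | 0 ⊢ --b--▸ s4
  s3 = 0 | (0 + 0) | (b.0 + a.0) ⊢ --a--▸ s4, --b--▸ s4
  s4 = 0 | (0 + 0) | 0 ⊢ stopped
Q's transition system — 6 states:
  t0 = a.b.(b.0 | (0 + 0) | (b.0 + a.0)) ⊢ --a--▸ t1
  t1 = b.(b.0 | (0 + 0) | (b.0 + a.0)) ⊢ --b--▸ t2
  t2 = b.0 | (0 + 0) | (b.0 + a.0) ⊢ --a--▸ t3, --b--▸ t3, --b--▸ t4
  t3 = b.0 | (0 + 0) | 0 ⊢ --b--▸ t5
  t4 = 0 | (0 + 0) | (b.0 + a.0) ⊢ --a--▸ t5, --b--▸ t5
  t5 = 0 | (0 + 0) | 0 ⊢ stopped
Bisimilarity quotient blocks:
  B0 = {s0, t1}
  B1 = {s1, t2}
  B2 = {s2, t3}
  B3 = {s4, t5}
  B4 = {s3, t4}
  B5 = {t0}
s0 ∈ B0, t0 ∈ B5 → different blocks

not bisimilar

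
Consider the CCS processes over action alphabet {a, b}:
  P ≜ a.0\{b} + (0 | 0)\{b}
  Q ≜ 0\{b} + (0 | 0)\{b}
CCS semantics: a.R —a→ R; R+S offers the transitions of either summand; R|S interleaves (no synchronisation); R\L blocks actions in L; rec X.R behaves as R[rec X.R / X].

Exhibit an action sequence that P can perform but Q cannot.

a

LTS(P): 2 reachable states
  u0 = a.0\{b} + (0 | 0)\{b} ⊢ —a→ u1
  u1 = 0\{b} ⊢ (no moves)
LTS(Q): 1 reachable states
  v0 = 0\{b} + (0 | 0)\{b} ⊢ (no moves)
Executing a from P (initial set {u0}):
  step 1 (a): {u1}
  — P admits the full trace.
Executing a from Q (initial set {v0}):
  step 1 (a): no successor for Q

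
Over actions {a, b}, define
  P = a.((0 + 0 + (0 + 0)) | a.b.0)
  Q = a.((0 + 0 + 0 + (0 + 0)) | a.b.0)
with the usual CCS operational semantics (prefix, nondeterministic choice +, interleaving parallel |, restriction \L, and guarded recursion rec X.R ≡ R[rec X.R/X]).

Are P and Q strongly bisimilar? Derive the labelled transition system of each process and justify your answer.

LTS(P): 4 reachable states
  u0 = a.((0 + 0 + (0 + 0)) | a.b.0) :: --a--▸ u1
  u1 = (0 + 0 + (0 + 0)) | a.b.0 :: --a--▸ u2
  u2 = (0 + 0 + (0 + 0)) | b.0 :: --b--▸ u3
  u3 = (0 + 0 + (0 + 0)) | 0 :: (no moves)
LTS(Q): 4 reachable states
  v0 = a.((0 + 0 + 0 + (0 + 0)) | a.b.0) :: --a--▸ v1
  v1 = (0 + 0 + 0 + (0 + 0)) | a.b.0 :: --a--▸ v2
  v2 = (0 + 0 + 0 + (0 + 0)) | b.0 :: --b--▸ v3
  v3 = (0 + 0 + 0 + (0 + 0)) | 0 :: (no moves)
Bisimilarity quotient blocks:
  B0 = {u0, v0}
  B1 = {u1, v1}
  B2 = {u2, v2}
  B3 = {u3, v3}
u0 ∈ B0, v0 ∈ B0 → same block

YES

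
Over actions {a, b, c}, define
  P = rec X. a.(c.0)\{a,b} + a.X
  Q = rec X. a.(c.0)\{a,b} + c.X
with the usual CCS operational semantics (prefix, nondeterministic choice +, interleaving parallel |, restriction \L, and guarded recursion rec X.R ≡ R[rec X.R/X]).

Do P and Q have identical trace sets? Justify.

NO — witness ⟨aa⟩

LTS(P): 3 reachable states
  m0 = rec X. a.(c.0)\{a,b} + a.X → -a-> m0, -a-> m1
  m1 = (c.0)\{a,b} → -c-> m2
  m2 = 0\{a,b} → ∅
LTS(Q): 3 reachable states
  n0 = rec X. a.(c.0)\{a,b} + c.X → -a-> n1, -c-> n0
  n1 = (c.0)\{a,b} → -c-> n2
  n2 = 0\{a,b} → ∅
Trace ⟨aa⟩ through P, begin at {m0}:
  step 1 (a): {m0, m1}
  step 2 (a): {m0, m1}
  P completes σ.
Trace ⟨aa⟩ through Q, begin at {n0}:
  step 1 (a): {n1}
  step 2 (a): ∅ (Q stuck)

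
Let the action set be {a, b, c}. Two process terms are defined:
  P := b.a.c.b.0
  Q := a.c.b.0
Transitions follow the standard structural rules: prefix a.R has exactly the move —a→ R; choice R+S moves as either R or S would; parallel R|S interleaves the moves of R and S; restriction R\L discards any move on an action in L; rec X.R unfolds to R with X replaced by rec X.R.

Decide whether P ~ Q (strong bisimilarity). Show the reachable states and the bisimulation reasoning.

P's transition system — 5 states:
  u0 = b.a.c.b.0 ⊢ —b→ u1
  u1 = a.c.b.0 ⊢ —a→ u2
  u2 = c.b.0 ⊢ —c→ u3
  u3 = b.0 ⊢ —b→ u4
  u4 = 0 ⊢ ·
Q's transition system — 4 states:
  v0 = a.c.b.0 ⊢ —a→ v1
  v1 = c.b.0 ⊢ —c→ v2
  v2 = b.0 ⊢ —b→ v3
  v3 = 0 ⊢ ·
Bisimilarity quotient blocks:
  B0 = {u0}
  B1 = {u1, v0}
  B2 = {u2, v1}
  B3 = {u3, v2}
  B4 = {u4, v3}
u0 ∈ B0, v0 ∈ B1 → different blocks

not bisimilar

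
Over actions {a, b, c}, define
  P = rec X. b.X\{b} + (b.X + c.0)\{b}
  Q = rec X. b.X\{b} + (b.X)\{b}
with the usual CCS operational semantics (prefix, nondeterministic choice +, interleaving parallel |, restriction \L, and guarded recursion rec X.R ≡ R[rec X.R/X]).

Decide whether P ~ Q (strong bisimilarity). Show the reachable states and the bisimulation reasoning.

P's transition system — 4 states:
  u0 = rec X. b.X\{b} + (b.X + c.0)\{b} has moves =b=> u1, =c=> u2
  u1 = (rec X. b.X\{b} + (b.X + c.0)\{b})\{b} has moves =c=> u3
  u2 = 0\{b} has moves deadlocked
  u3 = 0\{b}\{b} has moves deadlocked
Q's transition system — 2 states:
  v0 = rec X. b.X\{b} + (b.X)\{b} has moves =b=> v1
  v1 = (rec X. b.X\{b} + (b.X)\{b})\{b} has moves deadlocked
Bisimilarity quotient blocks:
  B0 = {u0}
  B1 = {u1}
  B2 = {u2, u3, v1}
  B3 = {v0}
u0 ∈ B0, v0 ∈ B3 → different blocks

not bisimilar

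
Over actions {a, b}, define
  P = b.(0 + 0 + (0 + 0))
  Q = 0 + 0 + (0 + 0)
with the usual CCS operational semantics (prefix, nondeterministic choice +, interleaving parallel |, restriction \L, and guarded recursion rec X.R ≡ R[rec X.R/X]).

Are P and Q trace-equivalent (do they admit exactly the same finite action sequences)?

NO — witness ⟨b⟩

Reachable graph of P (2 states):
  p0 = b.(0 + 0 + (0 + 0)) has moves -b-> p1
  p1 = 0 + 0 + (0 + 0) has moves ·
Reachable graph of Q (1 states):
  q0 = 0 + 0 + (0 + 0) has moves ·
Trace ⟨b⟩ through P, begin at {p0}:
  [1] b ⇒ {p1}
  — P admits the full trace.
Trace ⟨b⟩ through Q, begin at {q0}:
  [1] b ⇒ ∅  — Q cannot continue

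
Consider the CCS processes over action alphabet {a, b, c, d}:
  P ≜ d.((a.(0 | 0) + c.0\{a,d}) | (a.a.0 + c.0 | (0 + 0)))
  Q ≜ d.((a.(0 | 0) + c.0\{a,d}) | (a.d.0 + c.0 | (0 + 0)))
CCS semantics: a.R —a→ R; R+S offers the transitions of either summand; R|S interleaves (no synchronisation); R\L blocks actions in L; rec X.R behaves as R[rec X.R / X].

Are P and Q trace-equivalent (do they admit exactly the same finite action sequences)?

NO — witness ⟨daaa⟩

Reachable graph of P (13 states):
  u0 = d.((a.(0 | 0) + c.0\{a,d}) | (a.a.0 + c.0 | (0 + 0))) | -d-> u1
  u1 = (a.(0 | 0) + c.0\{a,d}) | (a.a.0 + c.0 | (0 + 0)) | -a-> u2, -a-> u3, -c-> u4, -c-> u5
  u2 = (a.(0 | 0) + c.0\{a,d}) | a.0 | -a-> u6, -a-> u7, -c-> u8
  u3 = 0 | 0 | (a.a.0 + c.0 | (0 + 0)) | -a-> u7, -c-> u9
  u4 = (a.(0 | 0) + c.0\{a,d}) | (0 | (0 + 0)) | -a-> u9, -c-> u10
  u5 = 0\{a,d} | (a.a.0 + c.0 | (0 + 0)) | -a-> u8, -c-> u10
  u6 = (a.(0 | 0) + c.0\{a,d}) | 0 | -a-> u11, -c-> u12
  u7 = 0 | 0 | a.0 | -a-> u11
  u8 = 0\{a,d} | a.0 | -a-> u12
  u9 = 0 | 0 | (0 | (0 + 0)) | ∅
  u10 = 0\{a,d} | (0 | (0 + 0)) | ∅
  u11 = 0 | 0 | 0 | ∅
  u12 = 0\{a,d} | 0 | ∅
Reachable graph of Q (13 states):
  v0 = d.((a.(0 | 0) + c.0\{a,d}) | (a.d.0 + c.0 | (0 + 0))) | -d-> v1
  v1 = (a.(0 | 0) + c.0\{a,d}) | (a.d.0 + c.0 | (0 + 0)) | -a-> v2, -a-> v3, -c-> v4, -c-> v5
  v2 = (a.(0 | 0) + c.0\{a,d}) | d.0 | -a-> v6, -c-> v7, -d-> v8
  v3 = 0 | 0 | (a.d.0 + c.0 | (0 + 0)) | -a-> v6, -c-> v9
  v4 = (a.(0 | 0) + c.0\{a,d}) | (0 | (0 + 0)) | -a-> v9, -c-> v10
  v5 = 0\{a,d} | (a.d.0 + c.0 | (0 + 0)) | -a-> v7, -c-> v10
  v6 = 0 | 0 | d.0 | -d-> v11
  v7 = 0\{a,d} | d.0 | -d-> v12
  v8 = (a.(0 | 0) + c.0\{a,d}) | 0 | -a-> v11, -c-> v12
  v9 = 0 | 0 | (0 | (0 + 0)) | ∅
  v10 = 0\{a,d} | (0 | (0 + 0)) | ∅
  v11 = 0 | 0 | 0 | ∅
  v12 = 0\{a,d} | 0 | ∅
Executing daaa from P (initial set {u0}):
  step 1 (d): {u1}
  step 2 (a): {u2, u3}
  step 3 (a): {u6, u7}
  step 4 (a): {u11}
  ✓ P
Executing daaa from Q (initial set {v0}):
  step 1 (d): {v1}
  step 2 (a): {v2, v3}
  step 3 (a): {v6}
  step 4 (a): ∅  — Q cannot continue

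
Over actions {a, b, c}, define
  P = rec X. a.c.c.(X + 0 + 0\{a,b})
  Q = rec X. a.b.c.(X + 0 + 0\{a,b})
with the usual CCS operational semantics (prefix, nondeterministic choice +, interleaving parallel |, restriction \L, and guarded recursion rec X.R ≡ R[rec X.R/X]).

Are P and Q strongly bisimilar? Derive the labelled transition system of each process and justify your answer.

LTS(P): 4 reachable states
  u0 = rec X. a.c.c.(X + 0 + 0\{a,b}) | =a=> u1
  u1 = c.c.((rec X. a.c.c.(X + 0 + 0\{a,b})) + 0 + 0\{a,b}) | =c=> u2
  u2 = c.((rec X. a.c.c.(X + 0 + 0\{a,b})) + 0 + 0\{a,b}) | =c=> u3
  u3 = (rec X. a.c.c.(X + 0 + 0\{a,b})) + 0 + 0\{a,b} | =a=> u1
LTS(Q): 4 reachable states
  v0 = rec X. a.b.c.(X + 0 + 0\{a,b}) | =a=> v1
  v1 = b.c.((rec X. a.b.c.(X + 0 + 0\{a,b})) + 0 + 0\{a,b}) | =b=> v2
  v2 = c.((rec X. a.b.c.(X + 0 + 0\{a,b})) + 0 + 0\{a,b}) | =c=> v3
  v3 = (rec X. a.b.c.(X + 0 + 0\{a,b})) + 0 + 0\{a,b} | =a=> v1
Coarsest stable partition (strong bisimilarity classes):
  B0 = {u0, u3}
  B1 = {u1}
  B2 = {u2}
  B3 = {v0, v3}
  B4 = {v1}
  B5 = {v2}
u0 ∈ B0, v0 ∈ B3 → different blocks

P ≁ Q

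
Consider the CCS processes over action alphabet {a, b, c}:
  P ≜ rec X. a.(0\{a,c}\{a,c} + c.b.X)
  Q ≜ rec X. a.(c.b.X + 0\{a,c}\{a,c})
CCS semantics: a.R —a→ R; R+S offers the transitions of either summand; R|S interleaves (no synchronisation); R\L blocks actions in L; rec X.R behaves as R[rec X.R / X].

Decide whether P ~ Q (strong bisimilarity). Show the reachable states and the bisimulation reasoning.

P's transition system — 3 states:
  u0 = rec X. a.(0\{a,c}\{a,c} + c.b.X) has moves =a=> u1
  u1 = 0\{a,c}\{a,c} + c.b.(rec X. a.(0\{a,c}\{a,c} + c.b.X)) has moves =c=> u2
  u2 = b.(rec X. a.(0\{a,c}\{a,c} + c.b.X)) has moves =b=> u0
Q's transition system — 3 states:
  v0 = rec X. a.(c.b.X + 0\{a,c}\{a,c}) has moves =a=> v1
  v1 = c.b.(rec X. a.(c.b.X + 0\{a,c}\{a,c})) + 0\{a,c}\{a,c} has moves =c=> v2
  v2 = b.(rec X. a.(c.b.X + 0\{a,c}\{a,c})) has moves =b=> v0
Bisimilarity quotient blocks:
  B0 = {u0, v0}
  B1 = {u1, v1}
  B2 = {u2, v2}
u0 ∈ B0, v0 ∈ B0 → same block

bisimilar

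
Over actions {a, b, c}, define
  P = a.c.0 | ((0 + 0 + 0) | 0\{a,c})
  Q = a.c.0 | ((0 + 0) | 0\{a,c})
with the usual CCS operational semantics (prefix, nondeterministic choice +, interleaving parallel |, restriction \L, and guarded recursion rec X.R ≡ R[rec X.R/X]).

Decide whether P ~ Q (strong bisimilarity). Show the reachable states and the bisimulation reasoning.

P ~ Q

P's transition system — 3 states:
  p0 = a.c.0 | ((0 + 0 + 0) | 0\{a,c}) → -a-> p1
  p1 = c.0 | ((0 + 0 + 0) | 0\{a,c}) → -c-> p2
  p2 = 0 | ((0 + 0 + 0) | 0\{a,c}) → deadlocked
Q's transition system — 3 states:
  q0 = a.c.0 | ((0 + 0) | 0\{a,c}) → -a-> q1
  q1 = c.0 | ((0 + 0) | 0\{a,c}) → -c-> q2
  q2 = 0 | ((0 + 0) | 0\{a,c}) → deadlocked
Coarsest stable partition (strong bisimilarity classes):
  B0 = {p0, q0}
  B1 = {p1, q1}
  B2 = {p2, q2}
p0 ∈ B0, q0 ∈ B0 → same block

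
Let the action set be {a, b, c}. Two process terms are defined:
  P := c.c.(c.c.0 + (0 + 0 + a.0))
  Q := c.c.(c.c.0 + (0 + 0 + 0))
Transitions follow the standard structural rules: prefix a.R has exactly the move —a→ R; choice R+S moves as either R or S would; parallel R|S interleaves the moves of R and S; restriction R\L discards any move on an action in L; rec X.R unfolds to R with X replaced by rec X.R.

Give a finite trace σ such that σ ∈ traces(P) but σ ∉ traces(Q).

Reachable graph of P (5 states):
  u0 = c.c.(c.c.0 + (0 + 0 + a.0)) has moves --c--▸ u1
  u1 = c.(c.c.0 + (0 + 0 + a.0)) has moves --c--▸ u2
  u2 = c.c.0 + (0 + 0 + a.0) has moves --a--▸ u3, --c--▸ u4
  u3 = 0 has moves stopped
  u4 = c.0 has moves --c--▸ u3
Reachable graph of Q (5 states):
  v0 = c.c.(c.c.0 + (0 + 0 + 0)) has moves --c--▸ v1
  v1 = c.(c.c.0 + (0 + 0 + 0)) has moves --c--▸ v2
  v2 = c.c.0 + (0 + 0 + 0) has moves --c--▸ v3
  v3 = c.0 has moves --c--▸ v4
  v4 = 0 has moves stopped
Run σ = ⟨cca⟩ on P: start {u0}
  [1] c ⇒ {u1}
  [2] c ⇒ {u2}
  [3] a ⇒ {u3}
  P completes σ.
Run σ = ⟨cca⟩ on Q: start {v0}
  [1] c ⇒ {v1}
  [2] c ⇒ {v2}
  [3] a ⇒ ∅  — Q cannot continue

cca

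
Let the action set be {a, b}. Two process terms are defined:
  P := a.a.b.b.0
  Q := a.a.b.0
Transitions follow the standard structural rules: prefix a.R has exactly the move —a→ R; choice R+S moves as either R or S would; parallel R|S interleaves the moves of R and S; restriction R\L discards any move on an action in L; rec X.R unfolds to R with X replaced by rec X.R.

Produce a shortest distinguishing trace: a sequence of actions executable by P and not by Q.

aabb

Reachable graph of P (5 states):
  p0 = a.a.b.b.0 has moves —a→ p1
  p1 = a.b.b.0 has moves —a→ p2
  p2 = b.b.0 has moves —b→ p3
  p3 = b.0 has moves —b→ p4
  p4 = 0 has moves stopped
Reachable graph of Q (4 states):
  q0 = a.a.b.0 has moves —a→ q1
  q1 = a.b.0 has moves —a→ q2
  q2 = b.0 has moves —b→ q3
  q3 = 0 has moves stopped
Executing aabb from P (initial set {p0}):
  step 1 (a): {p1}
  step 2 (a): {p2}
  step 3 (b): {p3}
  step 4 (b): {p4}
  — P admits the full trace.
Executing aabb from Q (initial set {q0}):
  step 1 (a): {q1}
  step 2 (a): {q2}
  step 3 (b): {q3}
  step 4 (b): ∅ (Q stuck)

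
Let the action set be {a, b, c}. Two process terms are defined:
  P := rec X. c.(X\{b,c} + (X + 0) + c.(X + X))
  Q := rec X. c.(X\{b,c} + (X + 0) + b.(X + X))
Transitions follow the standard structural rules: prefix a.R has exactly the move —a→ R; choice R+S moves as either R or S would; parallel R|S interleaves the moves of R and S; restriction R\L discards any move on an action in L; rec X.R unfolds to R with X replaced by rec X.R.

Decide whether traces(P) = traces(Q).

traces(P) ≠ traces(Q) — witness ⟨cb⟩

Reachable graph of P (3 states):
  p0 = rec X. c.(X\{b,c} + (X + 0) + c.(X + X)) → --c--▸ p1
  p1 = (rec X. c.(X\{b,c} + (X + 0) + c.(X + X)))\{b,c} + ((rec X. c.(X\{b,c} + (X + 0) + c.(X + X))) + 0) + c.((rec X. c.(X\{b,c} + (X + 0) + c.(X + X))) + (rec X. c.(X\{b,c} + (X + 0) + c.(X + X)))) → --c--▸ p1, --c--▸ p2
  p2 = (rec X. c.(X\{b,c} + (X + 0) + c.(X + X))) + (rec X. c.(X\{b,c} + (X + 0) + c.(X + X))) → --c--▸ p1
Reachable graph of Q (3 states):
  q0 = rec X. c.(X\{b,c} + (X + 0) + b.(X + X)) → --c--▸ q1
  q1 = (rec X. c.(X\{b,c} + (X + 0) + b.(X + X)))\{b,c} + ((rec X. c.(X\{b,c} + (X + 0) + b.(X + X))) + 0) + b.((rec X. c.(X\{b,c} + (X + 0) + b.(X + X))) + (rec X. c.(X\{b,c} + (X + 0) + b.(X + X)))) → --b--▸ q2, --c--▸ q1
  q2 = (rec X. c.(X\{b,c} + (X + 0) + b.(X + X))) + (rec X. c.(X\{b,c} + (X + 0) + b.(X + X))) → --c--▸ q1
Trace ⟨cb⟩ through Q, begin at {q0}:
  [1] c ⇒ {q1}
  [2] b ⇒ {q2}
  Q completes σ.
Trace ⟨cb⟩ through P, begin at {p0}:
  [1] c ⇒ {p1}
  [2] b ⇒ ∅  — P cannot continue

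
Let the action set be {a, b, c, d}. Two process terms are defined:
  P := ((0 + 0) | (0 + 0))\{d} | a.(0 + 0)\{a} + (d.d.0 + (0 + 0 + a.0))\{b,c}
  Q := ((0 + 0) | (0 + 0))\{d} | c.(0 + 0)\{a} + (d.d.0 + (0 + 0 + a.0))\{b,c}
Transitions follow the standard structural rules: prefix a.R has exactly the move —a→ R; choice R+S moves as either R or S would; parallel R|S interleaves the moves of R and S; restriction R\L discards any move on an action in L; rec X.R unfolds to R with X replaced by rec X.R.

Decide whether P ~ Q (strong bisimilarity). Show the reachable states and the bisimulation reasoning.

P's transition system — 4 states:
  p0 = ((0 + 0) | (0 + 0))\{d} | a.(0 + 0)\{a} + (d.d.0 + (0 + 0 + a.0))\{b,c} → ··a··> p1, ··a··> p2, ··d··> p3
  p1 = ((0 + 0) | (0 + 0))\{d} | (0 + 0)\{a} → ·
  p2 = 0\{b,c} → ·
  p3 = (d.0)\{b,c} → ··d··> p2
Q's transition system — 4 states:
  q0 = ((0 + 0) | (0 + 0))\{d} | c.(0 + 0)\{a} + (d.d.0 + (0 + 0 + a.0))\{b,c} → ··a··> q1, ··c··> q2, ··d··> q3
  q1 = 0\{b,c} → ·
  q2 = ((0 + 0) | (0 + 0))\{d} | (0 + 0)\{a} → ·
  q3 = (d.0)\{b,c} → ··d··> q1
Partition-refinement fixed point:
  B0 = {p0}
  B1 = {p1, p2, q1, q2}
  B2 = {p3, q3}
  B3 = {q0}
p0 ∈ B0, q0 ∈ B3 → different blocks

not bisimilar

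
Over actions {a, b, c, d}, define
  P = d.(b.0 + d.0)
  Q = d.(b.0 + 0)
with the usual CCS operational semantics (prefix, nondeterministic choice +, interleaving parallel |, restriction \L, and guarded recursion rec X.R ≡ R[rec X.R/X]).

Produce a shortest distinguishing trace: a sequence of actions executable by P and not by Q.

dd

P's transition system — 3 states:
  s0 = d.(b.0 + d.0) → --d--▸ s1
  s1 = b.0 + d.0 → --b--▸ s2, --d--▸ s2
  s2 = 0 → deadlocked
Q's transition system — 3 states:
  t0 = d.(b.0 + 0) → --d--▸ t1
  t1 = b.0 + 0 → --b--▸ t2
  t2 = 0 → deadlocked
Run σ = ⟨dd⟩ on P: start {s0}
  step 1 (d): {s1}
  step 2 (d): {s2}
  P completes σ.
Run σ = ⟨dd⟩ on Q: start {t0}
  step 1 (d): {t1}
  step 2 (d): ∅ (Q stuck)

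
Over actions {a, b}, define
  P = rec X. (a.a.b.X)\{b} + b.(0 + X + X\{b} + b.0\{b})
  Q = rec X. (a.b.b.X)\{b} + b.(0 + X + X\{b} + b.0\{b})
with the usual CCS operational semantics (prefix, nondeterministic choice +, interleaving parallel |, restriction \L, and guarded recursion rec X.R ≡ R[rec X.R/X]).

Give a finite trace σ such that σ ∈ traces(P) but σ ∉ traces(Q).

aa

LTS(P): 7 reachable states
  p0 = rec X. (a.a.b.X)\{b} + b.(0 + X + X\{b} + b.0\{b}) → --a--▸ p1, --b--▸ p2
  p1 = (a.b.(rec X. (a.a.b.X)\{b} + b.(0 + X + X\{b} + b.0\{b})))\{b} → --a--▸ p3
  p2 = 0 + (rec X. (a.a.b.X)\{b} + b.(0 + X + X\{b} + b.0\{b})) + (rec X. (a.a.b.X)\{b} + b.(0 + X + X\{b} + b.0\{b}))\{b} + b.0\{b} → --a--▸ p1, --a--▸ p4, --b--▸ p2, --b--▸ p5
  p3 = (b.(rec X. (a.a.b.X)\{b} + b.(0 + X + X\{b} + b.0\{b})))\{b} → stopped
  p4 = (a.b.(rec X. (a.a.b.X)\{b} + b.(0 + X + X\{b} + b.0\{b})))\{b}\{b} → --a--▸ p6
  p5 = 0\{b} → stopped
  p6 = (b.(rec X. (a.a.b.X)\{b} + b.(0 + X + X\{b} + b.0\{b})))\{b}\{b} → stopped
LTS(Q): 5 reachable states
  q0 = rec X. (a.b.b.X)\{b} + b.(0 + X + X\{b} + b.0\{b}) → --a--▸ q1, --b--▸ q2
  q1 = (b.b.(rec X. (a.b.b.X)\{b} + b.(0 + X + X\{b} + b.0\{b})))\{b} → stopped
  q2 = 0 + (rec X. (a.b.b.X)\{b} + b.(0 + X + X\{b} + b.0\{b})) + (rec X. (a.b.b.X)\{b} + b.(0 + X + X\{b} + b.0\{b}))\{b} + b.0\{b} → --a--▸ q1, --a--▸ q3, --b--▸ q2, --b--▸ q4
  q3 = (b.b.(rec X. (a.b.b.X)\{b} + b.(0 + X + X\{b} + b.0\{b})))\{b}\{b} → stopped
  q4 = 0\{b} → stopped
Executing aa from P (initial set {p0}):
  step 1 (a): {p1}
  step 2 (a): {p3}
  — P admits the full trace.
Executing aa from Q (initial set {q0}):
  step 1 (a): {q1}
  step 2 (a): ∅ (Q stuck)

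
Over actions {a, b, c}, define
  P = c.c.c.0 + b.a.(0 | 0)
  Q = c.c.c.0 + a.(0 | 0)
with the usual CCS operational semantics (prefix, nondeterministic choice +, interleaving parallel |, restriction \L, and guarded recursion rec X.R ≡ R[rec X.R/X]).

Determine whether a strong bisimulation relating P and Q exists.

not bisimilar

LTS(P): 6 reachable states
  s0 = c.c.c.0 + b.a.(0 | 0) has moves -b-> s1, -c-> s2
  s1 = a.(0 | 0) has moves -a-> s3
  s2 = c.c.0 has moves -c-> s4
  s3 = 0 | 0 has moves deadlocked
  s4 = c.0 has moves -c-> s5
  s5 = 0 has moves deadlocked
LTS(Q): 5 reachable states
  t0 = c.c.c.0 + a.(0 | 0) has moves -a-> t1, -c-> t2
  t1 = 0 | 0 has moves deadlocked
  t2 = c.c.0 has moves -c-> t3
  t3 = c.0 has moves -c-> t4
  t4 = 0 has moves deadlocked
Partition-refinement fixed point:
  B0 = {s0}
  B1 = {s2, t2}
  B2 = {s4, t3}
  B3 = {s3, s5, t1, t4}
  B4 = {s1}
  B5 = {t0}
s0 ∈ B0, t0 ∈ B5 → different blocks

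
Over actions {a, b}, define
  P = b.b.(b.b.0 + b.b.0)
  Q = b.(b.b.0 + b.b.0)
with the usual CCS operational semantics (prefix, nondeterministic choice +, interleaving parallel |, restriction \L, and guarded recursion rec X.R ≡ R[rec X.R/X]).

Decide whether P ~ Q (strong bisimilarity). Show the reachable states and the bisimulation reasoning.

P's transition system — 5 states:
  p0 = b.b.(b.b.0 + b.b.0) → --b--▸ p1
  p1 = b.(b.b.0 + b.b.0) → --b--▸ p2
  p2 = b.b.0 + b.b.0 → --b--▸ p3
  p3 = b.0 → --b--▸ p4
  p4 = 0 → (no moves)
Q's transition system — 4 states:
  q0 = b.(b.b.0 + b.b.0) → --b--▸ q1
  q1 = b.b.0 + b.b.0 → --b--▸ q2
  q2 = b.0 → --b--▸ q3
  q3 = 0 → (no moves)
Bisimilarity quotient blocks:
  B0 = {p0}
  B1 = {p1, q0}
  B2 = {p2, q1}
  B3 = {p3, q2}
  B4 = {p4, q3}
p0 ∈ B0, q0 ∈ B1 → different blocks

P ≁ Q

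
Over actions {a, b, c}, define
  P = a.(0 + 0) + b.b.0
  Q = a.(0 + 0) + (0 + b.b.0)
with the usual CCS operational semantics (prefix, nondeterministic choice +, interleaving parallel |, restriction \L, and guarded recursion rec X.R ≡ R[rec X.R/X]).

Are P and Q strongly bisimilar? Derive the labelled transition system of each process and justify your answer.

LTS(P): 4 reachable states
  p0 = a.(0 + 0) + b.b.0 | -a-> p1, -b-> p2
  p1 = 0 + 0 | (no moves)
  p2 = b.0 | -b-> p3
  p3 = 0 | (no moves)
LTS(Q): 4 reachable states
  q0 = a.(0 + 0) + (0 + b.b.0) | -a-> q1, -b-> q2
  q1 = 0 + 0 | (no moves)
  q2 = b.0 | -b-> q3
  q3 = 0 | (no moves)
Partition-refinement fixed point:
  B0 = {p0, q0}
  B1 = {p1, p3, q1, q3}
  B2 = {p2, q2}
p0 ∈ B0, q0 ∈ B0 → same block

bisimilar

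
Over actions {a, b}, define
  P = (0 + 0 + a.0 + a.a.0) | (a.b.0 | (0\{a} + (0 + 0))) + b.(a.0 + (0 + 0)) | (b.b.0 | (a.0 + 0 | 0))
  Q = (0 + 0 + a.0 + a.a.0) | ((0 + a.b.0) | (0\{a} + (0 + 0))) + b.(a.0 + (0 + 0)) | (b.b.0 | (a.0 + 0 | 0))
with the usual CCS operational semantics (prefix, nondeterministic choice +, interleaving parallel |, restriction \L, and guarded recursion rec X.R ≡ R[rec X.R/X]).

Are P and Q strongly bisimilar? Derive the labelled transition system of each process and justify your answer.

P's transition system — 26 states:
  u0 = (0 + 0 + a.0 + a.a.0) | (a.b.0 | (0\{a} + (0 + 0))) + b.(a.0 + (0 + 0)) | (b.b.0 | (a.0 + 0 | 0)) → ··a··> u1, ··a··> u2, ··a··> u3, ··a··> u4, ··b··> u5, ··b··> u6
  u1 = (0 + 0 + a.0 + a.a.0) | (b.0 | (0\{a} + (0 + 0))) → ··a··> u7, ··a··> u8, ··b··> u9
  u2 = 0 | (a.b.0 | (0\{a} + (0 + 0))) → ··a··> u7
  u3 = a.0 | (a.b.0 | (0\{a} + (0 + 0))) → ··a··> u2, ··a··> u8
  u4 = b.(a.0 + (0 + 0)) | (b.b.0 | 0) → ··b··> u10, ··b··> u11
  u5 = (a.0 + (0 + 0)) | (b.b.0 | (a.0 + 0 | 0)) → ··a··> u10, ··a··> u12, ··b··> u13
  u6 = b.(a.0 + (0 + 0)) | (b.0 | (a.0 + 0 | 0)) → ··a··> u11, ··b··> u13, ··b··> u14
  u7 = 0 | (b.0 | (0\{a} + (0 + 0))) → ··b··> u15
  u8 = a.0 | (b.0 | (0\{a} + (0 + 0))) → ··a··> u7, ··b··> u16
  u9 = (0 + 0 + a.0 + a.a.0) | (0 | (0\{a} + (0 + 0))) → ··a··> u15, ··a··> u16
  u10 = (a.0 + (0 + 0)) | (b.b.0 | 0) → ··a··> u17, ··b··> u18
  u11 = b.(a.0 + (0 + 0)) | (b.0 | 0) → ··b··> u18, ··b··> u19
  u12 = 0 | (b.b.0 | (a.0 + 0 | 0)) → ··a··> u17, ··b··> u20
  u13 = (a.0 + (0 + 0)) | (b.0 | (a.0 + 0 | 0)) → ··a··> u18, ··a··> u20, ··b··> u21
  u14 = b.(a.0 + (0 + 0)) | (0 | (a.0 + 0 | 0)) → ··a··> u19, ··b··> u21
  u15 = 0 | (0 | (0\{a} + (0 + 0))) → (no moves)
  u16 = a.0 | (0 | (0\{a} + (0 + 0))) → ··a··> u15
  u17 = 0 | (b.b.0 | 0) → ··b··> u22
  u18 = (a.0 + (0 + 0)) | (b.0 | 0) → ··a··> u22, ··b··> u23
  u19 = b.(a.0 + (0 + 0)) | (0 | 0) → ··b··> u23
  u20 = 0 | (b.0 | (a.0 + 0 | 0)) → ··a··> u22, ··b··> u24
  u21 = (a.0 + (0 + 0)) | (0 | (a.0 + 0 | 0)) → ··a··> u23, ··a··> u24
  u22 = 0 | (b.0 | 0) → ··b··> u25
  u23 = (a.0 + (0 + 0)) | (0 | 0) → ··a··> u25
  u24 = 0 | (0 | (a.0 + 0 | 0)) → ··a··> u25
  u25 = 0 | (0 | 0) → (no moves)
Q's transition system — 26 states:
  v0 = (0 + 0 + a.0 + a.a.0) | ((0 + a.b.0) | (0\{a} + (0 + 0))) + b.(a.0 + (0 + 0)) | (b.b.0 | (a.0 + 0 | 0)) → ··a··> v1, ··a··> v2, ··a··> v3, ··a··> v4, ··b··> v5, ··b··> v6
  v1 = (0 + 0 + a.0 + a.a.0) | (b.0 | (0\{a} + (0 + 0))) → ··a··> v7, ··a··> v8, ··b··> v9
  v2 = 0 | ((0 + a.b.0) | (0\{a} + (0 + 0))) → ··a··> v7
  v3 = a.0 | ((0 + a.b.0) | (0\{a} + (0 + 0))) → ··a··> v2, ··a··> v8
  v4 = b.(a.0 + (0 + 0)) | (b.b.0 | 0) → ··b··> v10, ··b··> v11
  v5 = (a.0 + (0 + 0)) | (b.b.0 | (a.0 + 0 | 0)) → ··a··> v10, ··a··> v12, ··b··> v13
  v6 = b.(a.0 + (0 + 0)) | (b.0 | (a.0 + 0 | 0)) → ··a··> v11, ··b··> v13, ··b··> v14
  v7 = 0 | (b.0 | (0\{a} + (0 + 0))) → ··b··> v15
  v8 = a.0 | (b.0 | (0\{a} + (0 + 0))) → ··a··> v7, ··b··> v16
  v9 = (0 + 0 + a.0 + a.a.0) | (0 | (0\{a} + (0 + 0))) → ··a··> v15, ··a··> v16
  v10 = (a.0 + (0 + 0)) | (b.b.0 | 0) → ··a··> v17, ··b··> v18
  v11 = b.(a.0 + (0 + 0)) | (b.0 | 0) → ··b··> v18, ··b··> v19
  v12 = 0 | (b.b.0 | (a.0 + 0 | 0)) → ··a··> v17, ··b··> v20
  v13 = (a.0 + (0 + 0)) | (b.0 | (a.0 + 0 | 0)) → ··a··> v18, ··a··> v20, ··b··> v21
  v14 = b.(a.0 + (0 + 0)) | (0 | (a.0 + 0 | 0)) → ··a··> v19, ··b··> v21
  v15 = 0 | (0 | (0\{a} + (0 + 0))) → (no moves)
  v16 = a.0 | (0 | (0\{a} + (0 + 0))) → ··a··> v15
  v17 = 0 | (b.b.0 | 0) → ··b··> v22
  v18 = (a.0 + (0 + 0)) | (b.0 | 0) → ··a··> v22, ··b··> v23
  v19 = b.(a.0 + (0 + 0)) | (0 | 0) → ··b··> v23
  v20 = 0 | (b.0 | (a.0 + 0 | 0)) → ··a··> v22, ··b··> v24
  v21 = (a.0 + (0 + 0)) | (0 | (a.0 + 0 | 0)) → ··a··> v23, ··a··> v24
  v22 = 0 | (b.0 | 0) → ··b··> v25
  v23 = (a.0 + (0 + 0)) | (0 | 0) → ··a··> v25
  v24 = 0 | (0 | (a.0 + 0 | 0)) → ··a··> v25
  v25 = 0 | (0 | 0) → (no moves)
Bisimilarity quotient blocks:
  B0 = {u0, v0}
  B1 = {u2, v2}
  B2 = {u22, u7, v22, v7}
  B3 = {u15, u25, v15, v25}
  B4 = {u6, v6}
  B5 = {u13, v13}
  B6 = {u18, u20, u8, v18, v20, v8}
  B7 = {u16, u23, u24, v16, v23, v24}
  B8 = {u21, v21}
  B9 = {u11, v11}
  B10 = {u19, v19}
  B11 = {u14, v14}
  B12 = {u1, v1}
  B13 = {u9, v9}
  B14 = {u3, v3}
  B15 = {u5, v5}
  B16 = {u10, u12, v10, v12}
  B17 = {u17, v17}
  B18 = {u4, v4}
u0 ∈ B0, v0 ∈ B0 → same block

YES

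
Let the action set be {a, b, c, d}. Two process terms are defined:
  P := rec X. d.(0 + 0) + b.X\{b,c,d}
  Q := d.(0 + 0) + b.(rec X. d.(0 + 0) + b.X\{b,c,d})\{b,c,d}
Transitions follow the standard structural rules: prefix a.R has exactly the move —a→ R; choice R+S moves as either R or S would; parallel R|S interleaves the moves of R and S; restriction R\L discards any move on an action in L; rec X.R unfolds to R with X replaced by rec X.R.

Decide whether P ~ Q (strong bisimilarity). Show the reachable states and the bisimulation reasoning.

P's transition system — 3 states:
  m0 = rec X. d.(0 + 0) + b.X\{b,c,d} → =b=> m1, =d=> m2
  m1 = (rec X. d.(0 + 0) + b.X\{b,c,d})\{b,c,d} → ·
  m2 = 0 + 0 → ·
Q's transition system — 3 states:
  n0 = d.(0 + 0) + b.(rec X. d.(0 + 0) + b.X\{b,c,d})\{b,c,d} → =b=> n1, =d=> n2
  n1 = (rec X. d.(0 + 0) + b.X\{b,c,d})\{b,c,d} → ·
  n2 = 0 + 0 → ·
Bisimilarity quotient blocks:
  B0 = {m0, n0}
  B1 = {m1, m2, n1, n2}
m0 ∈ B0, n0 ∈ B0 → same block

P ~ Q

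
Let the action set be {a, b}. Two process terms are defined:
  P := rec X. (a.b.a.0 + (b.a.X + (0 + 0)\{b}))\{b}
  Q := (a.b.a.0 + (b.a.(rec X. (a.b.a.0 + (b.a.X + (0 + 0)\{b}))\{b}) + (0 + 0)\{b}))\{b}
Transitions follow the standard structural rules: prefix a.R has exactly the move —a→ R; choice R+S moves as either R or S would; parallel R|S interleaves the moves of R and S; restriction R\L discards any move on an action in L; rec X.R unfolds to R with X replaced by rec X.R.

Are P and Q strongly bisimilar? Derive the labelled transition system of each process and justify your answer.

P ~ Q

LTS(P): 2 reachable states
  u0 = rec X. (a.b.a.0 + (b.a.X + (0 + 0)\{b}))\{b} :: ··a··> u1
  u1 = (b.a.0)\{b} :: deadlocked
LTS(Q): 2 reachable states
  v0 = (a.b.a.0 + (b.a.(rec X. (a.b.a.0 + (b.a.X + (0 + 0)\{b}))\{b}) + (0 + 0)\{b}))\{b} :: ··a··> v1
  v1 = (b.a.0)\{b} :: deadlocked
Coarsest stable partition (strong bisimilarity classes):
  B0 = {u0, v0}
  B1 = {u1, v1}
u0 ∈ B0, v0 ∈ B0 → same block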